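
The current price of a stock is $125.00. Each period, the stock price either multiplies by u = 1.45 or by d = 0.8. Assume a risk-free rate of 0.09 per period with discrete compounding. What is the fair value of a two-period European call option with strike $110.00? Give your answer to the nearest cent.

Risk-neutral probability p = (1 + 0.09 − 0.8)/(1.45 − 0.8) = 0.2900/0.6500 = 0.4462
Terminal stock prices: S_uu = 262.8, S_ud = 145, S_dd = 80
Terminal payoffs (S − K): max(152.8, 0) = 152.8, max(35, 0) = 35, max(-30, 0) = 0
Node u (S = 181.2): V_u = 1/1.09·[0.4462·152.8125 + 0.5538·35.0000] = 80.3326
Node d (S = 100): V_d = 1/1.09·[0.4462·35.0000 + 0.5538·0.0000] = 14.3260
Node 0 (S = 125): V_0 = 1/1.09·[0.4462·80.3326 + 0.5538·14.3260] = 40.1606

$40.16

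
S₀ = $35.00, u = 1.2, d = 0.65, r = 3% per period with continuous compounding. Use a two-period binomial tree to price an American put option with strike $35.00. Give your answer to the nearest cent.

Risk-neutral probability p = (e^0.03 − 0.65)/(1.2 − 0.65) = 0.3805/0.5500 = 0.6917
Terminal stock prices: S_uu = 50.4, S_ud = 27.3, S_dd = 14.79
Terminal payoffs (K − S): max(-15.4, 0) = 0, max(7.7, 0) = 7.7, max(20.21, 0) = 20.21
Node u (S = 42): continuation = e^(−0.03)·[0.6917·0.0000 + 0.3083·7.7000] = 2.3035; exercise value = 0.0000 ≤ continuation, so V_u = 2.3035
Node d (S = 22.75): continuation = e^(−0.03)·[0.6917·7.7000 + 0.3083·20.2125] = 11.2156; exercise value = 12.2500 > continuation, so V_d = 12.2500 (exercise)
Node 0 (S = 35): continuation = e^(−0.03)·[0.6917·2.3035 + 0.3083·12.2500] = 5.2109; exercise value = 0.0000 ≤ continuation, so V_0 = 5.2109

$5.21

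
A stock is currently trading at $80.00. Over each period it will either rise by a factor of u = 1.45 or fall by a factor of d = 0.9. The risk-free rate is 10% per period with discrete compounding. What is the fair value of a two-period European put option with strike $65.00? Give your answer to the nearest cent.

Risk-neutral probability p = (1 + 0.1 − 0.9)/(1.45 − 0.9) = 0.2000/0.5500 = 0.3636
Terminal stock prices: S_uu = 168.2, S_ud = 104.4, S_dd = 64.8
Terminal payoffs (K − S): max(-103.2, 0) = 0, max(-39.4, 0) = 0, max(0.2, 0) = 0.2
Node u (S = 116): V_u = 1/1.1·[0.3636·0.0000 + 0.6364·0.0000] = 0.0000
Node d (S = 72): V_d = 1/1.1·[0.3636·0.0000 + 0.6364·0.2000] = 0.1157
Node 0 (S = 80): V_0 = 1/1.1·[0.3636·0.0000 + 0.6364·0.1157] = 0.0669

$0.07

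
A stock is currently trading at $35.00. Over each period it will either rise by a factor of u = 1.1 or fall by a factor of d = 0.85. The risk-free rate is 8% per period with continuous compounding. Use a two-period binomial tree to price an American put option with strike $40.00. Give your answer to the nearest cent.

Risk-neutral probability p = (e^0.08 − 0.85)/(1.1 − 0.85) = 0.2333/0.2500 = 0.9331
Terminal stock prices: S_uu = 42.35, S_ud = 32.73, S_dd = 25.29
Terminal payoffs (K − S): max(-2.35, 0) = 0, max(7.275, 0) = 7.275, max(14.71, 0) = 14.71
Node u (S = 38.5): continuation = e^(−0.08)·[0.9331·0.0000 + 0.0669·7.2750] = 0.4490; exercise value = 1.5000 > continuation, so V_u = 1.5000 (exercise)
Node d (S = 29.75): continuation = e^(−0.08)·[0.9331·7.2750 + 0.0669·14.7125] = 7.1747; exercise value = 10.2500 > continuation, so V_d = 10.2500 (exercise)
Node 0 (S = 35): continuation = e^(−0.08)·[0.9331·1.5000 + 0.0669·10.2500] = 1.9247; exercise value = 5.0000 > continuation, so V_0 = 5.0000 (exercise)

$5.00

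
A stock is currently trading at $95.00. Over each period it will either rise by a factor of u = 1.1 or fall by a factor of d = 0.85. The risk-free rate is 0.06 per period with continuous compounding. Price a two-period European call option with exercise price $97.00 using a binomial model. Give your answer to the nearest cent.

$11.43

Risk-neutral probability p = (e^0.06 − 0.85)/(1.1 − 0.85) = 0.2118/0.2500 = 0.8473
Terminal stock prices: S_uu = 115, S_ud = 88.83, S_dd = 68.64
Terminal payoffs (S − K): max(17.95, 0) = 17.95, max(-8.175, 0) = 0, max(-28.36, 0) = 0
Node u (S = 104.5): V_u = e^(−0.06)·[0.8473·17.9500 + 0.1527·0.0000] = 14.3241
Node d (S = 80.75): V_d = e^(−0.06)·[0.8473·0.0000 + 0.1527·0.0000] = 0.0000
Node 0 (S = 95): V_0 = e^(−0.06)·[0.8473·14.3241 + 0.1527·0.0000] = 11.4306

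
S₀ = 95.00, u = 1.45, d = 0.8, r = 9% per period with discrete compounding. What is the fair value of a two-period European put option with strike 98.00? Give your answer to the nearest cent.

9.60

Risk-neutral probability p = (1 + 0.09 − 0.8)/(1.45 − 0.8) = 0.2900/0.6500 = 0.4462
Terminal stock prices: S_uu = 199.7, S_ud = 110.2, S_dd = 60.8
Terminal payoffs (K − S): max(-101.7, 0) = 0, max(-12.2, 0) = 0, max(37.2, 0) = 37.2
Node u (S = 137.8): V_u = 1/1.09·[0.4462·0.0000 + 0.5538·0.0000] = 0.0000
Node d (S = 76): V_d = 1/1.09·[0.4462·0.0000 + 0.5538·37.2000] = 18.9019
Node 0 (S = 95): V_0 = 1/1.09·[0.4462·0.0000 + 0.5538·18.9019] = 9.6044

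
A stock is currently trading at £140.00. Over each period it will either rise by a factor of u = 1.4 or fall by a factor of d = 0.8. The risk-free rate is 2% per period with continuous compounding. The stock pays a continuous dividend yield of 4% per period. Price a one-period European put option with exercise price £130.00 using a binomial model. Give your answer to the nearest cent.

£12.34

Per-period risk-free factor R = e^0.02 = 1.0202; dividend-adjusted growth = e^(0.02−0.04) = 0.9802.
Risk-neutral probability p = (0.9802 − 0.8)/(1.4 − 0.8) = 0.1802/0.6000 = 0.3003
Terminal stock prices: S_u = 196, S_d = 112
Terminal payoffs (K − S): max(-66, 0) = 0, max(18, 0) = 18
Node 0 (S = 140): V_0 = e^(−0.02)·[0.3003·0.0000 + 0.6997·18.0000] = 12.3447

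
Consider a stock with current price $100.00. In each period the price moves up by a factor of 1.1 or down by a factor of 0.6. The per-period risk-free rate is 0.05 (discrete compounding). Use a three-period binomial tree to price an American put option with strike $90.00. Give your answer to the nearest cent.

$6.03

Risk-neutral probability p = (1 + 0.05 − 0.6)/(1.1 − 0.6) = 0.4500/0.5000 = 0.9000
Terminal stock prices: S_uuu = 133.1, S_uud = 72.6, S_udd = 39.6, S_ddd = 21.6
Terminal payoffs (K − S): max(-43.1, 0) = 0, max(17.4, 0) = 17.4, max(50.4, 0) = 50.4, max(68.4, 0) = 68.4
Node uu (S = 121): continuation = 1/1.05·[0.9000·0.0000 + 0.1000·17.4000] = 1.6571; exercise value = 0.0000 ≤ continuation, so V_uu = 1.6571
Node ud (S = 66): continuation = 1/1.05·[0.9000·17.4000 + 0.1000·50.4000] = 19.7143; exercise value = 24.0000 > continuation, so V_ud = 24.0000 (exercise)
Node dd (S = 36): continuation = 1/1.05·[0.9000·50.4000 + 0.1000·68.4000] = 49.7143; exercise value = 54.0000 > continuation, so V_dd = 54.0000 (exercise)
Node u (S = 110): continuation = 1/1.05·[0.9000·1.6571 + 0.1000·24.0000] = 3.7061; exercise value = 0.0000 ≤ continuation, so V_u = 3.7061
Node d (S = 60): continuation = 1/1.05·[0.9000·24.0000 + 0.1000·54.0000] = 25.7143; exercise value = 30.0000 > continuation, so V_d = 30.0000 (exercise)
Node 0 (S = 100): continuation = 1/1.05·[0.9000·3.7061 + 0.1000·30.0000] = 6.0338; exercise value = 0.0000 ≤ continuation, so V_0 = 6.0338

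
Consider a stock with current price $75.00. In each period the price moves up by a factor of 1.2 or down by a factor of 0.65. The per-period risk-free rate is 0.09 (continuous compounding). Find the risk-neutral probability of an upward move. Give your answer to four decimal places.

p = 0.8076

Risk-neutral probability p = (e^0.09 − 0.65)/(1.2 − 0.65) = 0.4442/0.5500 = 0.8076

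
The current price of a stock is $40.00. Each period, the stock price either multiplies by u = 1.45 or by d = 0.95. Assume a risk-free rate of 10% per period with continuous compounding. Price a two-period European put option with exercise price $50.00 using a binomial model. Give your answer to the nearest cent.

Risk-neutral probability p = (e^0.1 − 0.95)/(1.45 − 0.95) = 0.1552/0.5000 = 0.3103
Terminal stock prices: S_uu = 84.1, S_ud = 55.1, S_dd = 36.1
Terminal payoffs (K − S): max(-34.1, 0) = 0, max(-5.1, 0) = 0, max(13.9, 0) = 13.9
Node u (S = 58): V_u = e^(−0.1)·[0.3103·0.0000 + 0.6897·0.0000] = 0.0000
Node d (S = 38): V_d = e^(−0.1)·[0.3103·0.0000 + 0.6897·13.9000] = 8.6740
Node 0 (S = 40): V_0 = e^(−0.1)·[0.3103·0.0000 + 0.6897·8.6740] = 5.4128

$5.41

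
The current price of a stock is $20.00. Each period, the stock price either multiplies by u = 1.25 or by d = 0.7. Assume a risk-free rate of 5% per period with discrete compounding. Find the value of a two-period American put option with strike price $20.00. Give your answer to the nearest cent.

$2.60

Risk-neutral probability p = (1 + 0.05 − 0.7)/(1.25 − 0.7) = 0.3500/0.5500 = 0.6364
Terminal stock prices: S_uu = 31.25, S_ud = 17.5, S_dd = 9.8
Terminal payoffs (K − S): max(-11.25, 0) = 0, max(2.5, 0) = 2.5, max(10.2, 0) = 10.2
Node u (S = 25): continuation = 1/1.05·[0.6364·0.0000 + 0.3636·2.5000] = 0.8658; exercise value = 0.0000 ≤ continuation, so V_u = 0.8658
Node d (S = 14): continuation = 1/1.05·[0.6364·2.5000 + 0.3636·10.2000] = 5.0476; exercise value = 6.0000 > continuation, so V_d = 6.0000 (exercise)
Node 0 (S = 20): continuation = 1/1.05·[0.6364·0.8658 + 0.3636·6.0000] = 2.6026; exercise value = 0.0000 ≤ continuation, so V_0 = 2.6026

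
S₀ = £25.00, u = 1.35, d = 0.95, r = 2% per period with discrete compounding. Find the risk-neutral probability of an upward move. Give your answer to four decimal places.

p = 0.1750

Risk-neutral probability p = (1 + 0.02 − 0.95)/(1.35 − 0.95) = 0.0700/0.4000 = 0.1750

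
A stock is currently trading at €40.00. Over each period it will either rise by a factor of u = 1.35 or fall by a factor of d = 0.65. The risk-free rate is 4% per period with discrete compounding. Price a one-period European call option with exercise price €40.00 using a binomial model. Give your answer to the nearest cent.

Risk-neutral probability p = (1 + 0.04 − 0.65)/(1.35 − 0.65) = 0.3900/0.7000 = 0.5571
Terminal stock prices: S_u = 54, S_d = 26
Terminal payoffs (S − K): max(14, 0) = 14, max(-14, 0) = 0
Node 0 (S = 40): V_0 = 1/1.04·[0.5571·14.0000 + 0.4429·0.0000] = 7.5000

€7.50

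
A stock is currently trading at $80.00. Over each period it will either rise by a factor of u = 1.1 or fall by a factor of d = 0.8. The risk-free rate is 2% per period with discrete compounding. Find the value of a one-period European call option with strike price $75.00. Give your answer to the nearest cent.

Risk-neutral probability p = (1 + 0.02 − 0.8)/(1.1 − 0.8) = 0.2200/0.3000 = 0.7333
Terminal stock prices: S_u = 88, S_d = 64
Terminal payoffs (S − K): max(13, 0) = 13, max(-11, 0) = 0
Node 0 (S = 80): V_0 = 1/1.02·[0.7333·13.0000 + 0.2667·0.0000] = 9.3464

$9.35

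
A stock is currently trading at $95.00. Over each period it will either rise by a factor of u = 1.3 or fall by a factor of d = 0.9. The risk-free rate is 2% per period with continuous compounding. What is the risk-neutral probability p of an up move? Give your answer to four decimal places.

Risk-neutral probability p = (e^0.02 − 0.9)/(1.3 − 0.9) = 0.1202/0.4000 = 0.3005

p = 0.3005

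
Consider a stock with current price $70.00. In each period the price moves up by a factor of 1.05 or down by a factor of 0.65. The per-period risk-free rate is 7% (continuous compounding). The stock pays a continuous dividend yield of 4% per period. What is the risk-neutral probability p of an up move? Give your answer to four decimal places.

p = 0.9511

Per-period risk-free factor R = e^0.07 = 1.0725; dividend-adjusted growth = e^(0.07−0.04) = 1.0305.
Risk-neutral probability p = (1.0305 − 0.65)/(1.05 − 0.65) = 0.3805/0.4000 = 0.9511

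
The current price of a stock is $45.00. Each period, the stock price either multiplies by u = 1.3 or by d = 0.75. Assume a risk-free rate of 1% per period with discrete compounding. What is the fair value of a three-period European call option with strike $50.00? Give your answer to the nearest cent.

$7.42

Risk-neutral probability p = (1 + 0.01 − 0.75)/(1.3 − 0.75) = 0.2600/0.5500 = 0.4727
Terminal stock prices: S_uuu = 98.87, S_uud = 57.04, S_udd = 32.91, S_ddd = 18.98
Terminal payoffs (S − K): max(48.87, 0) = 48.87, max(7.038, 0) = 7.038, max(-17.09, 0) = 0, max(-31.02, 0) = 0
Node uu (S = 76.05): V_uu = 1/1.01·[0.4727·48.8650 + 0.5273·7.0375] = 26.5450
Node ud (S = 43.88): V_ud = 1/1.01·[0.4727·7.0375 + 0.5273·0.0000] = 3.2939
Node dd (S = 25.31): V_dd = 1/1.01·[0.4727·0.0000 + 0.5273·0.0000] = 0.0000
Node u (S = 58.5): V_u = 1/1.01·[0.4727·26.5450 + 0.5273·3.2939] = 14.1439
Node d (S = 33.75): V_d = 1/1.01·[0.4727·3.2939 + 0.5273·0.0000] = 1.5417
Node 0 (S = 45): V_0 = 1/1.01·[0.4727·14.1439 + 0.5273·1.5417] = 7.4249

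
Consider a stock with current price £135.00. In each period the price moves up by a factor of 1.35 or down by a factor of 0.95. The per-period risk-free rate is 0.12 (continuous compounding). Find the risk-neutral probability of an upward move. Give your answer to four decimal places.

p = 0.4437

Risk-neutral probability p = (e^0.12 − 0.95)/(1.35 − 0.95) = 0.1775/0.4000 = 0.4437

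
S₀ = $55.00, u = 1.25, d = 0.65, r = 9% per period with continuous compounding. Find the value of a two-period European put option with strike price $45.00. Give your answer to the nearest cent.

$1.33

Risk-neutral probability p = (e^0.09 − 0.65)/(1.25 − 0.65) = 0.4442/0.6000 = 0.7403
Terminal stock prices: S_uu = 85.94, S_ud = 44.69, S_dd = 23.24
Terminal payoffs (K − S): max(-40.94, 0) = 0, max(0.3125, 0) = 0.3125, max(21.76, 0) = 21.76
Node u (S = 68.75): V_u = e^(−0.09)·[0.7403·0.0000 + 0.2597·0.3125] = 0.0742
Node d (S = 35.75): V_d = e^(−0.09)·[0.7403·0.3125 + 0.2597·21.7625] = 5.3769
Node 0 (S = 55): V_0 = e^(−0.09)·[0.7403·0.0742 + 0.2597·5.3769] = 1.3264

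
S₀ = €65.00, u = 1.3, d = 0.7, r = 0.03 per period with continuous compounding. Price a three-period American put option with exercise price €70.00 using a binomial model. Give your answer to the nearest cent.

Risk-neutral probability p = (e^0.03 − 0.7)/(1.3 − 0.7) = 0.3305/0.6000 = 0.5508
Terminal stock prices: S_uuu = 142.8, S_uud = 76.89, S_udd = 41.4, S_ddd = 22.29
Terminal payoffs (K − S): max(-72.81, 0) = 0, max(-6.895, 0) = 0, max(28.6, 0) = 28.6, max(47.71, 0) = 47.71
Node uu (S = 109.9): continuation = e^(−0.03)·[0.5508·0.0000 + 0.4492·0.0000] = 0.0000; exercise value = 0.0000 ≤ continuation, so V_uu = 0.0000
Node ud (S = 59.15): continuation = e^(−0.03)·[0.5508·0.0000 + 0.4492·28.5950] = 12.4664; exercise value = 10.8500 ≤ continuation, so V_ud = 12.4664
Node dd (S = 31.85): continuation = e^(−0.03)·[0.5508·28.5950 + 0.4492·47.7050] = 36.0812; exercise value = 38.1500 > continuation, so V_dd = 38.1500 (exercise)
Node u (S = 84.5): continuation = e^(−0.03)·[0.5508·0.0000 + 0.4492·12.4664] = 5.4349; exercise value = 0.0000 ≤ continuation, so V_u = 5.4349
Node d (S = 45.5): continuation = e^(−0.03)·[0.5508·12.4664 + 0.4492·38.1500] = 23.2951; exercise value = 24.5000 > continuation, so V_d = 24.5000 (exercise)
Node 0 (S = 65): continuation = e^(−0.03)·[0.5508·5.4349 + 0.4492·24.5000] = 13.5860; exercise value = 5.0000 ≤ continuation, so V_0 = 13.5860

€13.59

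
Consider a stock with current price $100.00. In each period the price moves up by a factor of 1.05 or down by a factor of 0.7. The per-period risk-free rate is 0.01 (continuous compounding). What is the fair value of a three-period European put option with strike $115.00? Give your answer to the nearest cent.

$12.12

Risk-neutral probability p = (e^0.01 − 0.7)/(1.05 − 0.7) = 0.3101/0.3500 = 0.8859
Terminal stock prices: S_uuu = 115.8, S_uud = 77.17, S_udd = 51.45, S_ddd = 34.3
Terminal payoffs (K − S): max(-0.7625, 0) = 0, max(37.83, 0) = 37.83, max(63.55, 0) = 63.55, max(80.7, 0) = 80.7
Node uu (S = 110.2): V_uu = e^(−0.01)·[0.8859·0.0000 + 0.1141·37.8250] = 4.2745
Node ud (S = 73.5): V_ud = e^(−0.01)·[0.8859·37.8250 + 0.1141·63.5500] = 40.3557
Node dd (S = 49): V_dd = e^(−0.01)·[0.8859·63.5500 + 0.1141·80.7000] = 64.8557
Node u (S = 105): V_u = e^(−0.01)·[0.8859·4.2745 + 0.1141·40.3557] = 8.3094
Node d (S = 70): V_d = e^(−0.01)·[0.8859·40.3557 + 0.1141·64.8557] = 42.7228
Node 0 (S = 100): V_0 = e^(−0.01)·[0.8859·8.3094 + 0.1141·42.7228] = 12.1156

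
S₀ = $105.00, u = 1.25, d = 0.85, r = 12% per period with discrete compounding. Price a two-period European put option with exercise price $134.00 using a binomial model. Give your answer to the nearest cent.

Risk-neutral probability p = (1 + 0.12 − 0.85)/(1.25 − 0.85) = 0.2700/0.4000 = 0.6750
Terminal stock prices: S_uu = 164.1, S_ud = 111.6, S_dd = 75.86
Terminal payoffs (K − S): max(-30.06, 0) = 0, max(22.44, 0) = 22.44, max(58.14, 0) = 58.14
Node u (S = 131.2): V_u = 1/1.12·[0.6750·0.0000 + 0.3250·22.4375] = 6.5109
Node d (S = 89.25): V_d = 1/1.12·[0.6750·22.4375 + 0.3250·58.1375] = 30.3929
Node 0 (S = 105): V_0 = 1/1.12·[0.6750·6.5109 + 0.3250·30.3929] = 12.7433

$12.74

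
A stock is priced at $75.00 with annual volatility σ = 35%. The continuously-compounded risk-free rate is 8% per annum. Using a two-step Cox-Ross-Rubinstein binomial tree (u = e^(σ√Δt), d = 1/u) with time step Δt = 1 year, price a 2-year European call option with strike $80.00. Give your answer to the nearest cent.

$17.00

CRR parameters: u = e^(σ√Δt) = e^(0.35·√1) = 1.4191, d = 1/u = 0.7047
Per-period rate: rΔt = 0.08·1 = 0.08, so R = e^0.08 = 1.0833
Risk-neutral probability p = (e^0.08 − 0.7047)/(1.4191 − 0.7047) = 0.3786/0.7144 = 0.5300
Terminal stock prices: S_uu = 151, S_ud = 75, S_dd = 37.24
Terminal payoffs (S − K): max(71.03, 0) = 71.03, max(-5, 0) = 0, max(-42.76, 0) = 0
Node u (S = 106.4): V_u = e^(−0.08)·[0.5300·71.0315 + 0.4700·0.0000] = 34.7502
Node d (S = 52.85): V_d = e^(−0.08)·[0.5300·0.0000 + 0.4700·0.0000] = 0.0000
Node 0 (S = 75): V_0 = e^(−0.08)·[0.5300·34.7502 + 0.4700·0.0000] = 17.0006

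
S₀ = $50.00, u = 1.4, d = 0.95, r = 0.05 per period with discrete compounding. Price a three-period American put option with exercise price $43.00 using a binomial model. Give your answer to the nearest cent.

$0.05

Risk-neutral probability p = (1 + 0.05 − 0.95)/(1.4 − 0.95) = 0.1000/0.4500 = 0.2222
Terminal stock prices: S_uuu = 137.2, S_uud = 93.1, S_udd = 63.17, S_ddd = 42.87
Terminal payoffs (K − S): max(-94.2, 0) = 0, max(-50.1, 0) = 0, max(-20.17, 0) = 0, max(0.1313, 0) = 0.1313
Node uu (S = 98): continuation = 1/1.05·[0.2222·0.0000 + 0.7778·0.0000] = 0.0000; exercise value = 0.0000 ≤ continuation, so V_uu = 0.0000
Node ud (S = 66.5): continuation = 1/1.05·[0.2222·0.0000 + 0.7778·0.0000] = 0.0000; exercise value = 0.0000 ≤ continuation, so V_ud = 0.0000
Node dd (S = 45.12): continuation = 1/1.05·[0.2222·0.0000 + 0.7778·0.1313] = 0.0972; exercise value = 0.0000 ≤ continuation, so V_dd = 0.0972
Node u (S = 70): continuation = 1/1.05·[0.2222·0.0000 + 0.7778·0.0000] = 0.0000; exercise value = 0.0000 ≤ continuation, so V_u = 0.0000
Node d (S = 47.5): continuation = 1/1.05·[0.2222·0.0000 + 0.7778·0.0972] = 0.0720; exercise value = 0.0000 ≤ continuation, so V_d = 0.0720
Node 0 (S = 50): continuation = 1/1.05·[0.2222·0.0000 + 0.7778·0.0720] = 0.0533; exercise value = 0.0000 ≤ continuation, so V_0 = 0.0533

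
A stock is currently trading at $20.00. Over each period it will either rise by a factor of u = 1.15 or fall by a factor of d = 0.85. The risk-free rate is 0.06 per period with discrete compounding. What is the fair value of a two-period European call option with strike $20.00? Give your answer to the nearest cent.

Risk-neutral probability p = (1 + 0.06 − 0.85)/(1.15 − 0.85) = 0.2100/0.3000 = 0.7000
Terminal stock prices: S_uu = 26.45, S_ud = 19.55, S_dd = 14.45
Terminal payoffs (S − K): max(6.45, 0) = 6.45, max(-0.45, 0) = 0, max(-5.55, 0) = 0
Node u (S = 23): V_u = 1/1.06·[0.7000·6.4500 + 0.3000·0.0000] = 4.2594
Node d (S = 17): V_d = 1/1.06·[0.7000·0.0000 + 0.3000·0.0000] = 0.0000
Node 0 (S = 20): V_0 = 1/1.06·[0.7000·4.2594 + 0.3000·0.0000] = 2.8128

$2.81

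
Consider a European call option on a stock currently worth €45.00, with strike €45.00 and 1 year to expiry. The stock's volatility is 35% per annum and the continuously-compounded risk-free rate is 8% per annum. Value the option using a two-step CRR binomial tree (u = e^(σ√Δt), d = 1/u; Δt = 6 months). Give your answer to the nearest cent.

€7.20

CRR parameters: u = e^(σ√Δt) = e^(0.35·√0.5) = 1.2808, d = 1/u = 0.7808
Per-period rate: rΔt = 0.08·0.5 = 0.04, so R = e^0.04 = 1.0408
Risk-neutral probability p = (e^0.04 − 0.7808)/(1.2808 − 0.7808) = 0.2601/0.5000 = 0.5201
Terminal stock prices: S_uu = 73.82, S_ud = 45, S_dd = 27.43
Terminal payoffs (S − K): max(28.82, 0) = 28.82, max(0, 0) = 0, max(-17.57, 0) = 0
Node u (S = 57.64): V_u = e^(−0.04)·[0.5201·28.8206 + 0.4799·0.0000] = 14.4006
Node d (S = 35.13): V_d = e^(−0.04)·[0.5201·0.0000 + 0.4799·0.0000] = 0.0000
Node 0 (S = 45): V_0 = e^(−0.04)·[0.5201·14.4006 + 0.4799·0.0000] = 7.1955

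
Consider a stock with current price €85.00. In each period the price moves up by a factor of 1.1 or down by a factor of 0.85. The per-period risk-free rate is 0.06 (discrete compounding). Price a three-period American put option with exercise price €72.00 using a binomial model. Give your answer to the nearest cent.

Risk-neutral probability p = (1 + 0.06 − 0.85)/(1.1 − 0.85) = 0.2100/0.2500 = 0.8400
Terminal stock prices: S_uuu = 113.1, S_uud = 87.42, S_udd = 67.55, S_ddd = 52.2
Terminal payoffs (K − S): max(-41.14, 0) = 0, max(-15.42, 0) = 0, max(4.446, 0) = 4.446, max(19.8, 0) = 19.8
Node uu (S = 102.9): continuation = 1/1.06·[0.8400·0.0000 + 0.1600·0.0000] = 0.0000; exercise value = 0.0000 ≤ continuation, so V_uu = 0.0000
Node ud (S = 79.48): continuation = 1/1.06·[0.8400·0.0000 + 0.1600·4.4462] = 0.6711; exercise value = 0.0000 ≤ continuation, so V_ud = 0.6711
Node dd (S = 61.41): continuation = 1/1.06·[0.8400·4.4462 + 0.1600·19.7994] = 6.5120; exercise value = 10.5875 > continuation, so V_dd = 10.5875 (exercise)
Node u (S = 93.5): continuation = 1/1.06·[0.8400·0.0000 + 0.1600·0.6711] = 0.1013; exercise value = 0.0000 ≤ continuation, so V_u = 0.1013
Node d (S = 72.25): continuation = 1/1.06·[0.8400·0.6711 + 0.1600·10.5875] = 2.1300; exercise value = 0.0000 ≤ continuation, so V_d = 2.1300
Node 0 (S = 85): continuation = 1/1.06·[0.8400·0.1013 + 0.1600·2.1300] = 0.4018; exercise value = 0.0000 ≤ continuation, so V_0 = 0.4018

€0.40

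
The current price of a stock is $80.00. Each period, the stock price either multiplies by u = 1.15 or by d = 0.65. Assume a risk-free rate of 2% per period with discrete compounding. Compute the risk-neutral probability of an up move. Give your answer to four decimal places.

p = 0.7400

Risk-neutral probability p = (1 + 0.02 − 0.65)/(1.15 − 0.65) = 0.3700/0.5000 = 0.7400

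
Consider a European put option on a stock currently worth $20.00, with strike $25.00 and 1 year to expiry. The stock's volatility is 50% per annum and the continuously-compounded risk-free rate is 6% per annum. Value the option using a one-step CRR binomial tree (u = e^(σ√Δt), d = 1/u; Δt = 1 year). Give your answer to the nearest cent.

$6.83

CRR parameters: u = e^(σ√Δt) = e^(0.5·√1) = 1.6487, d = 1/u = 0.6065
Per-period rate: rΔt = 0.06·1 = 0.06, so R = e^0.06 = 1.0618
Risk-neutral probability p = (e^0.06 − 0.6065)/(1.6487 − 0.6065) = 0.4553/1.0422 = 0.4369
Terminal stock prices: S_u = 32.97, S_d = 12.13
Terminal payoffs (K − S): max(-7.974, 0) = 0, max(12.87, 0) = 12.87
Node 0 (S = 20): V_0 = e^(−0.06)·[0.4369·0.0000 + 0.5631·12.8694] = 6.8250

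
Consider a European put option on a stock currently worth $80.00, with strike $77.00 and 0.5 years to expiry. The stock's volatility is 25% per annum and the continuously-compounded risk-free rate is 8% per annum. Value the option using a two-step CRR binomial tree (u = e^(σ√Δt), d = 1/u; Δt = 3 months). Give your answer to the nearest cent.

CRR parameters: u = e^(σ√Δt) = e^(0.25·√0.25) = 1.1331, d = 1/u = 0.8825
Per-period rate: rΔt = 0.08·0.25 = 0.02, so R = e^0.02 = 1.0202
Risk-neutral probability p = (e^0.02 − 0.8825)/(1.1331 − 0.8825) = 0.1377/0.2507 = 0.5494
Terminal stock prices: S_uu = 102.7, S_ud = 80, S_dd = 62.3
Terminal payoffs (K − S): max(-25.72, 0) = 0, max(-3, 0) = 0, max(14.7, 0) = 14.7
Node u (S = 90.65): V_u = e^(−0.02)·[0.5494·0.0000 + 0.4506·0.0000] = 0.0000
Node d (S = 70.6): V_d = e^(−0.02)·[0.5494·0.0000 + 0.4506·14.6959] = 6.4911
Node 0 (S = 80): V_0 = e^(−0.02)·[0.5494·0.0000 + 0.4506·6.4911] = 2.8670

$2.87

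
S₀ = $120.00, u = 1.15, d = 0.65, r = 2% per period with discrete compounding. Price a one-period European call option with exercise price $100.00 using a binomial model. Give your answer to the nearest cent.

$27.57

Risk-neutral probability p = (1 + 0.02 − 0.65)/(1.15 − 0.65) = 0.3700/0.5000 = 0.7400
Terminal stock prices: S_u = 138, S_d = 78
Terminal payoffs (S − K): max(38, 0) = 38, max(-22, 0) = 0
Node 0 (S = 120): V_0 = 1/1.02·[0.7400·38.0000 + 0.2600·0.0000] = 27.5686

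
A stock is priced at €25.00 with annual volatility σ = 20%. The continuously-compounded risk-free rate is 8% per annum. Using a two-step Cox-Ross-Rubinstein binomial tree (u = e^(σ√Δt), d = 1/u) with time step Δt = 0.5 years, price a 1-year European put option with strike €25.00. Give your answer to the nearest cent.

€0.87

CRR parameters: u = e^(σ√Δt) = e^(0.2·√0.5) = 1.1519, d = 1/u = 0.8681
Per-period rate: rΔt = 0.08·0.5 = 0.04, so R = e^0.04 = 1.0408
Risk-neutral probability p = (e^0.04 − 0.8681)/(1.1519 − 0.8681) = 0.1727/0.2838 = 0.6085
Terminal stock prices: S_uu = 33.17, S_ud = 25, S_dd = 18.84
Terminal payoffs (K − S): max(-8.172, 0) = 0, max(0, 0) = 0, max(6.159, 0) = 6.159
Node u (S = 28.8): V_u = e^(−0.04)·[0.6085·0.0000 + 0.3915·0.0000] = 0.0000
Node d (S = 21.7): V_d = e^(−0.04)·[0.6085·0.0000 + 0.3915·6.1590] = 2.3166
Node 0 (S = 25): V_0 = e^(−0.04)·[0.6085·0.0000 + 0.3915·2.3166] = 0.8714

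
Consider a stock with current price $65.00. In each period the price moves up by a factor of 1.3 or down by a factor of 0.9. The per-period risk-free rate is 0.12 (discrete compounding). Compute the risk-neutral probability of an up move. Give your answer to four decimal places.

p = 0.5500

Risk-neutral probability p = (1 + 0.12 − 0.9)/(1.3 − 0.9) = 0.2200/0.4000 = 0.5500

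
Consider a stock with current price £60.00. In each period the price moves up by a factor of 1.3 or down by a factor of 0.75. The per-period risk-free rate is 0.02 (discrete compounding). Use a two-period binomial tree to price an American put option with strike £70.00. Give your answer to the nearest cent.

£15.24

Risk-neutral probability p = (1 + 0.02 − 0.75)/(1.3 − 0.75) = 0.2700/0.5500 = 0.4909
Terminal stock prices: S_uu = 101.4, S_ud = 58.5, S_dd = 33.75
Terminal payoffs (K − S): max(-31.4, 0) = 0, max(11.5, 0) = 11.5, max(36.25, 0) = 36.25
Node u (S = 78): continuation = 1/1.02·[0.4909·0.0000 + 0.5091·11.5000] = 5.7398; exercise value = 0.0000 ≤ continuation, so V_u = 5.7398
Node d (S = 45): continuation = 1/1.02·[0.4909·11.5000 + 0.5091·36.2500] = 23.6275; exercise value = 25.0000 > continuation, so V_d = 25.0000 (exercise)
Node 0 (S = 60): continuation = 1/1.02·[0.4909·5.7398 + 0.5091·25.0000] = 15.2402; exercise value = 10.0000 ≤ continuation, so V_0 = 15.2402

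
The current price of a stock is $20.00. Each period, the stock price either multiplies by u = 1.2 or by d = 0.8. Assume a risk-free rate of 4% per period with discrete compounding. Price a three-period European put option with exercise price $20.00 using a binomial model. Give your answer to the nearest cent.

Risk-neutral probability p = (1 + 0.04 − 0.8)/(1.2 − 0.8) = 0.2400/0.4000 = 0.6000
Terminal stock prices: S_uuu = 34.56, S_uud = 23.04, S_udd = 15.36, S_ddd = 10.24
Terminal payoffs (K − S): max(-14.56, 0) = 0, max(-3.04, 0) = 0, max(4.64, 0) = 4.64, max(9.76, 0) = 9.76
Node uu (S = 28.8): V_uu = 1/1.04·[0.6000·0.0000 + 0.4000·0.0000] = 0.0000
Node ud (S = 19.2): V_ud = 1/1.04·[0.6000·0.0000 + 0.4000·4.6400] = 1.7846
Node dd (S = 12.8): V_dd = 1/1.04·[0.6000·4.6400 + 0.4000·9.7600] = 6.4308
Node u (S = 24): V_u = 1/1.04·[0.6000·0.0000 + 0.4000·1.7846] = 0.6864
Node d (S = 16): V_d = 1/1.04·[0.6000·1.7846 + 0.4000·6.4308] = 3.5030
Node 0 (S = 20): V_0 = 1/1.04·[0.6000·0.6864 + 0.4000·3.5030] = 1.7433

$1.74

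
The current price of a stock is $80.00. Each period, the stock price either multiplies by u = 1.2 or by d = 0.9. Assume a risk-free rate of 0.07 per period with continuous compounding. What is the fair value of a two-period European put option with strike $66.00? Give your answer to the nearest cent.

Risk-neutral probability p = (e^0.07 − 0.9)/(1.2 − 0.9) = 0.1725/0.3000 = 0.5750
Terminal stock prices: S_uu = 115.2, S_ud = 86.4, S_dd = 64.8
Terminal payoffs (K − S): max(-49.2, 0) = 0, max(-20.4, 0) = 0, max(1.2, 0) = 1.2
Node u (S = 96): V_u = e^(−0.07)·[0.5750·0.0000 + 0.4250·0.0000] = 0.0000
Node d (S = 72): V_d = e^(−0.07)·[0.5750·0.0000 + 0.4250·1.2000] = 0.4755
Node 0 (S = 80): V_0 = e^(−0.07)·[0.5750·0.0000 + 0.4250·0.4755] = 0.1884

$0.19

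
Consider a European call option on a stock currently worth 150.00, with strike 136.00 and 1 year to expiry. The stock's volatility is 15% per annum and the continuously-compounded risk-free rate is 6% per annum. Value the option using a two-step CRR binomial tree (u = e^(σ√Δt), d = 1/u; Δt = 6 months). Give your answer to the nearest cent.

CRR parameters: u = e^(σ√Δt) = e^(0.15·√0.5) = 1.1119, d = 1/u = 0.8994
Per-period rate: rΔt = 0.06·0.5 = 0.03, so R = e^0.03 = 1.0305
Risk-neutral probability p = (e^0.03 − 0.8994)/(1.1119 − 0.8994) = 0.1311/0.2125 = 0.6168
Terminal stock prices: S_uu = 185.4, S_ud = 150, S_dd = 121.3
Terminal payoffs (S − K): max(49.45, 0) = 49.45, max(14, 0) = 14, max(-14.67, 0) = 0
Node u (S = 166.8): V_u = e^(−0.03)·[0.6168·49.4467 + 0.3832·14.0000] = 34.8037
Node d (S = 134.9): V_d = e^(−0.03)·[0.6168·14.0000 + 0.3832·0.0000] = 8.3800
Node 0 (S = 150): V_0 = e^(−0.03)·[0.6168·34.8037 + 0.3832·8.3800] = 23.9489

23.95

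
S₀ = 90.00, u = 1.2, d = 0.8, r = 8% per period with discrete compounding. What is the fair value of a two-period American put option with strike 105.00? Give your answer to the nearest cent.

15.00

Risk-neutral probability p = (1 + 0.08 − 0.8)/(1.2 − 0.8) = 0.2800/0.4000 = 0.7000
Terminal stock prices: S_uu = 129.6, S_ud = 86.4, S_dd = 57.6
Terminal payoffs (K − S): max(-24.6, 0) = 0, max(18.6, 0) = 18.6, max(47.4, 0) = 47.4
Node u (S = 108): continuation = 1/1.08·[0.7000·0.0000 + 0.3000·18.6000] = 5.1667; exercise value = 0.0000 ≤ continuation, so V_u = 5.1667
Node d (S = 72): continuation = 1/1.08·[0.7000·18.6000 + 0.3000·47.4000] = 25.2222; exercise value = 33.0000 > continuation, so V_d = 33.0000 (exercise)
Node 0 (S = 90): continuation = 1/1.08·[0.7000·5.1667 + 0.3000·33.0000] = 12.5154; exercise value = 15.0000 > continuation, so V_0 = 15.0000 (exercise)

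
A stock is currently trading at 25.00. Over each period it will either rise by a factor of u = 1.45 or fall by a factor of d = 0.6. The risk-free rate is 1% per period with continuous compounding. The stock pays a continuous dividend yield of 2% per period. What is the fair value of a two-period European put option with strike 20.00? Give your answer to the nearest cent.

Per-period risk-free factor R = e^0.01 = 1.0101; dividend-adjusted growth = e^(0.01−0.02) = 0.9900.
Risk-neutral probability p = (0.9900 − 0.6)/(1.45 − 0.6) = 0.3900/0.8500 = 0.4589
Terminal stock prices: S_uu = 52.56, S_ud = 21.75, S_dd = 9
Terminal payoffs (K − S): max(-32.56, 0) = 0, max(-1.75, 0) = 0, max(11, 0) = 11
Node u (S = 36.25): V_u = e^(−0.01)·[0.4589·0.0000 + 0.5411·0.0000] = 0.0000
Node d (S = 15): V_d = e^(−0.01)·[0.4589·0.0000 + 0.5411·11.0000] = 5.8931
Node 0 (S = 25): V_0 = e^(−0.01)·[0.4589·0.0000 + 0.5411·5.8931] = 3.1571

3.16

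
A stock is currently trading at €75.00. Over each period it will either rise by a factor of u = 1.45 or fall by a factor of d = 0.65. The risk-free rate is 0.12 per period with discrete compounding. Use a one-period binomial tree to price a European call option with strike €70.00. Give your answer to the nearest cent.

Risk-neutral probability p = (1 + 0.12 − 0.65)/(1.45 − 0.65) = 0.4700/0.8000 = 0.5875
Terminal stock prices: S_u = 108.8, S_d = 48.75
Terminal payoffs (S − K): max(38.75, 0) = 38.75, max(-21.25, 0) = 0
Node 0 (S = 75): V_0 = 1/1.12·[0.5875·38.7500 + 0.4125·0.0000] = 20.3265

€20.33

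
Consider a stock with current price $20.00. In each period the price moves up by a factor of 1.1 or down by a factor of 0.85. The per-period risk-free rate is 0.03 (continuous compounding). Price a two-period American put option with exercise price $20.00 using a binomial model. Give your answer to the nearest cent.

$1.06

Risk-neutral probability p = (e^0.03 − 0.85)/(1.1 − 0.85) = 0.1805/0.2500 = 0.7218
Terminal stock prices: S_uu = 24.2, S_ud = 18.7, S_dd = 14.45
Terminal payoffs (K − S): max(-4.2, 0) = 0, max(1.3, 0) = 1.3, max(5.55, 0) = 5.55
Node u (S = 22): continuation = e^(−0.03)·[0.7218·0.0000 + 0.2782·1.3000] = 0.3509; exercise value = 0.0000 ≤ continuation, so V_u = 0.3509
Node d (S = 17): continuation = e^(−0.03)·[0.7218·1.3000 + 0.2782·5.5500] = 2.4089; exercise value = 3.0000 > continuation, so V_d = 3.0000 (exercise)
Node 0 (S = 20): continuation = e^(−0.03)·[0.7218·0.3509 + 0.2782·3.0000] = 1.0557; exercise value = 0.0000 ≤ continuation, so V_0 = 1.0557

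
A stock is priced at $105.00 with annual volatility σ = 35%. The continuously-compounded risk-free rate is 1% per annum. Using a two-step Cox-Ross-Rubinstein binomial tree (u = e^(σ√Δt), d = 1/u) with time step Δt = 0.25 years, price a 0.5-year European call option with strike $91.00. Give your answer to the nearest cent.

$19.33

CRR parameters: u = e^(σ√Δt) = e^(0.35·√0.25) = 1.1912, d = 1/u = 0.8395
Per-period rate: rΔt = 0.01·0.25 = 0.0025, so R = e^0.0025 = 1.0025
Risk-neutral probability p = (e^0.0025 − 0.8395)/(1.1912 − 0.8395) = 0.1630/0.3518 = 0.4635
Terminal stock prices: S_uu = 149, S_ud = 105, S_dd = 73.99
Terminal payoffs (S − K): max(58, 0) = 58, max(14, 0) = 14, max(-17.01, 0) = 0
Node u (S = 125.1): V_u = e^(−0.0025)·[0.4635·58.0021 + 0.5365·14.0000] = 34.3081
Node d (S = 88.14): V_d = e^(−0.0025)·[0.4635·14.0000 + 0.5365·0.0000] = 6.4725
Node 0 (S = 105): V_0 = e^(−0.0025)·[0.4635·34.3081 + 0.5365·6.4725] = 19.3253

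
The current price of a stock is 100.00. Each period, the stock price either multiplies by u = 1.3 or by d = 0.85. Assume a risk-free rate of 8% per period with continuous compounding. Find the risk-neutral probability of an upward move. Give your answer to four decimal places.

Risk-neutral probability p = (e^0.08 − 0.85)/(1.3 − 0.85) = 0.2333/0.4500 = 0.5184

p = 0.5184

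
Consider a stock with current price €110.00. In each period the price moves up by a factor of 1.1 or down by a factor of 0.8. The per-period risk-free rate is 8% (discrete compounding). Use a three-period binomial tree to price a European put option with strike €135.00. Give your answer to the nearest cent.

Risk-neutral probability p = (1 + 0.08 − 0.8)/(1.1 − 0.8) = 0.2800/0.3000 = 0.9333
Terminal stock prices: S_uuu = 146.4, S_uud = 106.5, S_udd = 77.44, S_ddd = 56.32
Terminal payoffs (K − S): max(-11.41, 0) = 0, max(28.52, 0) = 28.52, max(57.56, 0) = 57.56, max(78.68, 0) = 78.68
Node uu (S = 133.1): V_uu = 1/1.08·[0.9333·0.0000 + 0.0667·28.5200] = 1.7605
Node ud (S = 96.8): V_ud = 1/1.08·[0.9333·28.5200 + 0.0667·57.5600] = 28.2000
Node dd (S = 70.4): V_dd = 1/1.08·[0.9333·57.5600 + 0.0667·78.6800] = 54.6000
Node u (S = 121): V_u = 1/1.08·[0.9333·1.7605 + 0.0667·28.2000] = 3.2622
Node d (S = 88): V_d = 1/1.08·[0.9333·28.2000 + 0.0667·54.6000] = 27.7407
Node 0 (S = 110): V_0 = 1/1.08·[0.9333·3.2622 + 0.0667·27.7407] = 4.5315

€4.53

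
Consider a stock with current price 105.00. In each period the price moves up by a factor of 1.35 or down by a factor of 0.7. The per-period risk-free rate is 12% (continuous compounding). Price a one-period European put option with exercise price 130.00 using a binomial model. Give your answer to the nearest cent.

Risk-neutral probability p = (e^0.12 − 0.7)/(1.35 − 0.7) = 0.4275/0.6500 = 0.6577
Terminal stock prices: S_u = 141.8, S_d = 73.5
Terminal payoffs (K − S): max(-11.75, 0) = 0, max(56.5, 0) = 56.5
Node 0 (S = 105): V_0 = e^(−0.12)·[0.6577·0.0000 + 0.3423·56.5000] = 17.1536

17.15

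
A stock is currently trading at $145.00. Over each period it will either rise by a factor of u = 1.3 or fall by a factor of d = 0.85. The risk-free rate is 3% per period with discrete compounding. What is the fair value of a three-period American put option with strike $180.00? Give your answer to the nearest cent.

Risk-neutral probability p = (1 + 0.03 − 0.85)/(1.3 − 0.85) = 0.1800/0.4500 = 0.4000
Terminal stock prices: S_uuu = 318.6, S_uud = 208.3, S_udd = 136.2, S_ddd = 89.05
Terminal payoffs (K − S): max(-138.6, 0) = 0, max(-28.29, 0) = 0, max(43.81, 0) = 43.81, max(90.95, 0) = 90.95
Node uu (S = 245.1): continuation = 1/1.03·[0.4000·0.0000 + 0.6000·0.0000] = 0.0000; exercise value = 0.0000 ≤ continuation, so V_uu = 0.0000
Node ud (S = 160.2): continuation = 1/1.03·[0.4000·0.0000 + 0.6000·43.8088] = 25.5197; exercise value = 19.7750 ≤ continuation, so V_ud = 25.5197
Node dd (S = 104.8): continuation = 1/1.03·[0.4000·43.8088 + 0.6000·90.9519] = 69.9948; exercise value = 75.2375 > continuation, so V_dd = 75.2375 (exercise)
Node u (S = 188.5): continuation = 1/1.03·[0.4000·0.0000 + 0.6000·25.5197] = 14.8658; exercise value = 0.0000 ≤ continuation, so V_u = 14.8658
Node d (S = 123.2): continuation = 1/1.03·[0.4000·25.5197 + 0.6000·75.2375] = 53.7382; exercise value = 56.7500 > continuation, so V_d = 56.7500 (exercise)
Node 0 (S = 145): continuation = 1/1.03·[0.4000·14.8658 + 0.6000·56.7500] = 38.8314; exercise value = 35.0000 ≤ continuation, so V_0 = 38.8314

$38.83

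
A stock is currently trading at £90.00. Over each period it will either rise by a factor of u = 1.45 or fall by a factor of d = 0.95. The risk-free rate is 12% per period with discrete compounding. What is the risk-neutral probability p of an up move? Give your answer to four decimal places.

Risk-neutral probability p = (1 + 0.12 − 0.95)/(1.45 − 0.95) = 0.1700/0.5000 = 0.3400

p = 0.3400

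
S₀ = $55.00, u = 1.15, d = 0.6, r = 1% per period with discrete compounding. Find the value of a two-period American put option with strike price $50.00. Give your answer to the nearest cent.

Risk-neutral probability p = (1 + 0.01 − 0.6)/(1.15 − 0.6) = 0.4100/0.5500 = 0.7455
Terminal stock prices: S_uu = 72.74, S_ud = 37.95, S_dd = 19.8
Terminal payoffs (K − S): max(-22.74, 0) = 0, max(12.05, 0) = 12.05, max(30.2, 0) = 30.2
Node u (S = 63.25): continuation = 1/1.01·[0.7455·0.0000 + 0.2545·12.0500] = 3.0369; exercise value = 0.0000 ≤ continuation, so V_u = 3.0369
Node d (S = 33): continuation = 1/1.01·[0.7455·12.0500 + 0.2545·30.2000] = 16.5050; exercise value = 17.0000 > continuation, so V_d = 17.0000 (exercise)
Node 0 (S = 55): continuation = 1/1.01·[0.7455·3.0369 + 0.2545·17.0000] = 6.5259; exercise value = 0.0000 ≤ continuation, so V_0 = 6.5259

$6.53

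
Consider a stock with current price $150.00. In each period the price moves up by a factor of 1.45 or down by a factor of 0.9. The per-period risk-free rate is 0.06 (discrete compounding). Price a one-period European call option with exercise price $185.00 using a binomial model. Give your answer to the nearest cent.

Risk-neutral probability p = (1 + 0.06 − 0.9)/(1.45 − 0.9) = 0.1600/0.5500 = 0.2909
Terminal stock prices: S_u = 217.5, S_d = 135
Terminal payoffs (S − K): max(32.5, 0) = 32.5, max(-50, 0) = 0
Node 0 (S = 150): V_0 = 1/1.06·[0.2909·32.5000 + 0.7091·0.0000] = 8.9194

$8.92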